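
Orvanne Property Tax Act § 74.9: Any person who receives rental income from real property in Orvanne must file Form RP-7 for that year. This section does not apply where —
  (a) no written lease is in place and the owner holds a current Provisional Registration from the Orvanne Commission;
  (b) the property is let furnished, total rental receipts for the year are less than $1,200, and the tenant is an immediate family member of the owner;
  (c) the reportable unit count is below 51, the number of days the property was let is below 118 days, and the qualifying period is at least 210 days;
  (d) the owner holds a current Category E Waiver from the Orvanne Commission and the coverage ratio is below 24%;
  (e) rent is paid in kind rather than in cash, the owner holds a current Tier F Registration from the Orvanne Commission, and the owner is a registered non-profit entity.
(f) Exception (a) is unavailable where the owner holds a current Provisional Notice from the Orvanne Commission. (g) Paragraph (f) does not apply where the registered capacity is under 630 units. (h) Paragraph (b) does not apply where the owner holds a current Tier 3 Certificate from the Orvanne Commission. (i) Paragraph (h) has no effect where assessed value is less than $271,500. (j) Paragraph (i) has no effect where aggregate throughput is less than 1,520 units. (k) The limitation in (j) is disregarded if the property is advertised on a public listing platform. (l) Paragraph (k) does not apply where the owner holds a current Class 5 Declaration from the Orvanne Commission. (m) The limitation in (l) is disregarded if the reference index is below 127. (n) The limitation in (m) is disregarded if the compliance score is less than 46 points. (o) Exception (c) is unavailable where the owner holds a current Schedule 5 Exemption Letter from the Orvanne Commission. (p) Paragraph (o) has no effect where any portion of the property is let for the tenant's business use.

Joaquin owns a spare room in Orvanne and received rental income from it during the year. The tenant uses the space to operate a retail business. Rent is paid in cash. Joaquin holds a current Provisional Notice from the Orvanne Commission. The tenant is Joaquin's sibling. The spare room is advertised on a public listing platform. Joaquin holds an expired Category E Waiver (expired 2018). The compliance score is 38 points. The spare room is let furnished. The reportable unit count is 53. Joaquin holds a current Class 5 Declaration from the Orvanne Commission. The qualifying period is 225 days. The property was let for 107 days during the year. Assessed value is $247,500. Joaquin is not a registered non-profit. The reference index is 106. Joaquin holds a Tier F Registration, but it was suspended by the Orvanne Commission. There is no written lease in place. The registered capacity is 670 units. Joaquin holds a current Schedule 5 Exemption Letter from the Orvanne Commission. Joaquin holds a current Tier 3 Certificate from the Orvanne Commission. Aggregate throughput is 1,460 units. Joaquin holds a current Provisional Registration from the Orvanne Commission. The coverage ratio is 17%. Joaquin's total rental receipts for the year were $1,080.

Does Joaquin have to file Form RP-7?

Yes — Joaquin must file Form RP-7.

Exception (a) is satisfied on its face — there is no written lease; a current Provisional Registration is held. But: (f) applies — a current Provisional Notice is held. (g), which would lift (f), is inapplicable — the registered capacity is 670 units, not under 630 units. So (a) is unavailable.
Exception (b)'s conditions are all satisfied: the property is let furnished; total rental receipts for the year are $1,080, less than the $1,200 limit; the tenant is an immediate family member. But: (h) operates against (b): a current Tier 3 Certificate is held. (i) operates (assessed value is $247,500, less than the $271,500 limit), but is itself disapplied by (j): (j) is engaged — aggregate throughput is 1,460 units, less than the 1,520 units limit. (k) is triggered (the property is publicly advertised), but is displaced by (l): (l) operates — a current Class 5 Declaration is held. (m) operates (the reference index is 106, below the 127 limit), but is displaced by (n): (n) operates against (m): the compliance score is 38 points, less than the 46 points limit. (b) is therefore removed.
Exception (c) fails — the reportable unit count is 53, not below 51.
Exception (d) does not apply: the Category E Waiver is not current.
Exception (e) requires that rent is paid in kind rather than in cash; but rent is paid in cash, so (e) is unavailable.
No exception displaces § 74.9.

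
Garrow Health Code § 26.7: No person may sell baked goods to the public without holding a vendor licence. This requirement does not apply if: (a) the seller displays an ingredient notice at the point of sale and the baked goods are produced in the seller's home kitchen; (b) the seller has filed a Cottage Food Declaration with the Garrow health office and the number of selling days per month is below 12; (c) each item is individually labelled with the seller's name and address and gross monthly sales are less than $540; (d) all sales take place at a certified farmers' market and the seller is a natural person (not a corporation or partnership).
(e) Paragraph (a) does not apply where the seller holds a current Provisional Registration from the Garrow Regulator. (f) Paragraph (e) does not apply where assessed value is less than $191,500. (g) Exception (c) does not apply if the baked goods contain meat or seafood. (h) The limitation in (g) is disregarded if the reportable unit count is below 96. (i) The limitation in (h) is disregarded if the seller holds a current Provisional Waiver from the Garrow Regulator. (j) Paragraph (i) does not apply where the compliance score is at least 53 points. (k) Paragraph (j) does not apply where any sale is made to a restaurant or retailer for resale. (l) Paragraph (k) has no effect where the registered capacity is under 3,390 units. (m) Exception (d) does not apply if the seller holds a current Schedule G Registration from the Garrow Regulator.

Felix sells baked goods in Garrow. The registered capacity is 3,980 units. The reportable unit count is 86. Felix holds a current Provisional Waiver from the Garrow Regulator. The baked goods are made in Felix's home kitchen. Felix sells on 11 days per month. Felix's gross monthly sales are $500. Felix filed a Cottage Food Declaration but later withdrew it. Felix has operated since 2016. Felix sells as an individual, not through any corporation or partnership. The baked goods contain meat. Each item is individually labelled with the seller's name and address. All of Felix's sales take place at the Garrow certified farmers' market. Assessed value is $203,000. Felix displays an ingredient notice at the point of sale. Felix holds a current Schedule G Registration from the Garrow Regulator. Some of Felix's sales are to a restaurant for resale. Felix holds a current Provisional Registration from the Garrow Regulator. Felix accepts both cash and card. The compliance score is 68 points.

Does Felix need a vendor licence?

Exception (a): an ingredient notice is displayed; the baked goods are home-kitchen produced — every condition holds. But: (e) operates against (a): a current Provisional Registration is held. (f) does not operate here (assessed value is $203,000, not less than $191,500), so (e) stands. (a) is therefore removed.
Exception (b) does not apply: the Cottage Food Declaration was withdrawn.
All of (c)'s requirements are met (items are individually labelled; gross monthly sales are $500, less than the $540 limit). But: (g) operates against (c): the baked goods contain meat. (h) would limit (g) — the reportable unit count is 86, below the 96 limit — but (i) sets (h) aside: (i) operates against (h): a current Provisional Waiver is held. (j) applies (the compliance score is 68 points, meeting the 53 points threshold), but yields to (k): (k) applies — some sales are to a restaurant for resale. (l) does not operate here (the registered capacity is 3,980 units, not under 3,390 units), so (k) stands. (c) is therefore removed.
Exception (d): all sales are at a certified farmers' market; the seller is a natural person — every condition holds. Turning to paragraph (m): (m) operates against (d): a current Schedule G Registration is held. Exception (d) does not apply.
No exception applies. The general rule governs.

Yes — Felix must hold a vendor licence.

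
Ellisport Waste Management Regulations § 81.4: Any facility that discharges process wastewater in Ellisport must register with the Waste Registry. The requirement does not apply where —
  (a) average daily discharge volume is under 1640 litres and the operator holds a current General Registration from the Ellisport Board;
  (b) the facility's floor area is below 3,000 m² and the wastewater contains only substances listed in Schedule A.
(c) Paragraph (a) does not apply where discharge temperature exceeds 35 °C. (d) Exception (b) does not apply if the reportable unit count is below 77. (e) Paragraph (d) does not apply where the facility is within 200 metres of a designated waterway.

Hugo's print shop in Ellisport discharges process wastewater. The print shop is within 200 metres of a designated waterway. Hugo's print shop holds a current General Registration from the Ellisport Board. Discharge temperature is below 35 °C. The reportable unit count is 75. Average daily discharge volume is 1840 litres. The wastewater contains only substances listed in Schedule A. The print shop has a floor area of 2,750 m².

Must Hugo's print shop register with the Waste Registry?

No — exception (b) applies; Hugo's print shop is not required to register with the Waste Registry.

Exception (a) requires that average daily discharge volume is under 1640 litres; but average daily discharge volume is 1840 litres, not under 1640 litres, so (a) is unavailable.
Exception (b) is satisfied on its face — the facility's floor area is 2,750 m², below the 3,000 m² limit; the wastewater is Schedule-A-only. Under paragraphs (d)–(e): (d) is engaged (the reportable unit count is 75, below the 77 limit), but yields to (e): (e) operates against (d): the print shop is within 200 m of a designated waterway. (b) remains available.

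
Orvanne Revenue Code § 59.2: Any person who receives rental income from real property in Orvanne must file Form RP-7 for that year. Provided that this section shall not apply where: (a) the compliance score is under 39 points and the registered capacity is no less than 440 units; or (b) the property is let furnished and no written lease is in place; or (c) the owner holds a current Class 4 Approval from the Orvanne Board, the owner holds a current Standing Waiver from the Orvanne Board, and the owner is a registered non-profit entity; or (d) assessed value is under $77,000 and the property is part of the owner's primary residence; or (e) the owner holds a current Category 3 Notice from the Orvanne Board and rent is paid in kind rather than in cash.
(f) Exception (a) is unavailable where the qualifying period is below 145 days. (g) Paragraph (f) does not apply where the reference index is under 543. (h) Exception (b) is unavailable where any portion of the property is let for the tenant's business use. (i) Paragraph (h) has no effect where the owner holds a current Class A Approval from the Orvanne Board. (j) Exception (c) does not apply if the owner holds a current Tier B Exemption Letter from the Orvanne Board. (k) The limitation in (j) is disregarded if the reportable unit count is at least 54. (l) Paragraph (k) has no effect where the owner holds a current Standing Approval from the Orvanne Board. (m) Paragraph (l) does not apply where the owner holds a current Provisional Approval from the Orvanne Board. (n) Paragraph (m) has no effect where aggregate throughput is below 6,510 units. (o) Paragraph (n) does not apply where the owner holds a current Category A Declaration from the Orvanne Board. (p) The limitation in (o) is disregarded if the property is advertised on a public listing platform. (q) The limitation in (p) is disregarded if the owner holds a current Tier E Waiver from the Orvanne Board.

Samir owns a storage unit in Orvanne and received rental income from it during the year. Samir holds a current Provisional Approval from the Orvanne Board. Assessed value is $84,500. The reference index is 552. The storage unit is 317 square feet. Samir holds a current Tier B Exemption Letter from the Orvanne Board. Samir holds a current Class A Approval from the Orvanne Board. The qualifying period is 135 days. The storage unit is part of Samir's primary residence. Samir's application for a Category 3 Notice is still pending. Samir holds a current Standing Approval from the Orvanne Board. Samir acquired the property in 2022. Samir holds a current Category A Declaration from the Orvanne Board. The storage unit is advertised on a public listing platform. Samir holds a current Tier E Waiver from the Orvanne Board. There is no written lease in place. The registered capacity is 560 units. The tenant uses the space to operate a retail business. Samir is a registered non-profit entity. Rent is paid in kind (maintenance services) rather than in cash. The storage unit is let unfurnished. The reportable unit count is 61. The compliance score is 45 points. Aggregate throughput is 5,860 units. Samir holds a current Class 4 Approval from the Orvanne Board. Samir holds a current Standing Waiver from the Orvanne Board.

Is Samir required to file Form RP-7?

Exception (a) requires that the compliance score is under 39 points; but the compliance score is 45 points, not under 39 points, so (a) is unavailable.
Exception (b) does not apply: the property is let unfurnished.
All of (c)'s requirements are met (a current Class 4 Approval is held; a current Standing Waiver is held; Samir is a registered non-profit). Considering the limiting provisions: (j) would limit (c) — a current Tier B Exemption Letter is held — but (k) sets (j) aside: (k) operates against (j): the reportable unit count is 61, meeting the 54 threshold. (l) is engaged (a current Standing Approval is held), but is displaced by (m): (m) applies — a current Provisional Approval is held. (n) would limit (m) — aggregate throughput is 5,860 units, below the 6,510 units limit — but (o) sets (n) aside: (o) is triggered — a current Category A Declaration is held. (p) is engaged (the property is publicly advertised), but is displaced by (q): (q) operates against (p): a current Tier E Waiver is held. Exception (c) stands.
Exception (d) requires that assessed value is under $77,000; but assessed value is $84,500, not under $77,000, so (d) is unavailable.
Exception (e) does not apply: no current Category 3 Notice is held.

No — exception (c) applies; Samir is not required to file Form RP-7.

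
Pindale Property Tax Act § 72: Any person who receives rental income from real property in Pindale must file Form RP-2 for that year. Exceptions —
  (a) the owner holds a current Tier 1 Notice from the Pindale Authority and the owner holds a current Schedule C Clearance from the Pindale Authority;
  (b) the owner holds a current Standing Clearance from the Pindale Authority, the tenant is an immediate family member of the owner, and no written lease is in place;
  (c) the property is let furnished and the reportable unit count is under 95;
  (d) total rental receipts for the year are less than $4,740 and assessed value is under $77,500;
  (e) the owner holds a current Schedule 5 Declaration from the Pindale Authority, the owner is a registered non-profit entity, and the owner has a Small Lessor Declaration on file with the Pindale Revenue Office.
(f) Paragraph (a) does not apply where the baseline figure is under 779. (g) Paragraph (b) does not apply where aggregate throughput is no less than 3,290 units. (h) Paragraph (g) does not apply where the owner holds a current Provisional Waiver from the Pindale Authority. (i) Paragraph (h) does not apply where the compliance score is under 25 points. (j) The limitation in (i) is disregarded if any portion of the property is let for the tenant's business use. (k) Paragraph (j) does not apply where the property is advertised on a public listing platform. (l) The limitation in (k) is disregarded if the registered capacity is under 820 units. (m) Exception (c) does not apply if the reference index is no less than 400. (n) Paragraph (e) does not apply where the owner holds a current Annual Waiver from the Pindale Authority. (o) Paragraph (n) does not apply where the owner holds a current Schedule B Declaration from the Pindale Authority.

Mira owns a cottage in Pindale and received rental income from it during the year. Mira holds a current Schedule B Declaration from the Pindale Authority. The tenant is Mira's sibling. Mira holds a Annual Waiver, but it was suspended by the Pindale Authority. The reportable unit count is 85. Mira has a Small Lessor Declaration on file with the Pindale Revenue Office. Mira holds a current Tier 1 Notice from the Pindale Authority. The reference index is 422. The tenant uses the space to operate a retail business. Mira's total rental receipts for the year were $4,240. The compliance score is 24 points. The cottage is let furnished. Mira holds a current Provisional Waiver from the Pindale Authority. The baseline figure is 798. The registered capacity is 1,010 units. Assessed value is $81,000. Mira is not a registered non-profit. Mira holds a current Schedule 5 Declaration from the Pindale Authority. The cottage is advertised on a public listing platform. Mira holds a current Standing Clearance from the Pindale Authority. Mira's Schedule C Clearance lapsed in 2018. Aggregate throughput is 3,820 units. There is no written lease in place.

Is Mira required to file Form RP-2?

Yes — Mira must file Form RP-2.

Exception (a) requires that the owner holds a current Schedule C Clearance from the Pindale Authority; but no current Schedule C Clearance is held, so (a) is unavailable.
Exception (b) is satisfied on its face — a current Standing Clearance is held; the tenant is an immediate family member; there is no written lease. But: (g) operates against (b): aggregate throughput is 3,820 units, meeting the 3,290 units threshold. (h) applies (a current Provisional Waiver is held), but is overridden by (i): (i) is engaged — the compliance score is 24 points, under the 25 points limit. (j) is engaged (the space is let for business use), but is set aside by (k): (k) operates — the property is publicly advertised. (l) is not triggered (the registered capacity is 1,010 units, not under 820 units), so (k) stands. (b) is therefore removed.
Exception (c)'s conditions are all satisfied: the property is let furnished; the reportable unit count is 85, under the 95 limit. But applying paragraph (m): (m) operates against (c): the reference index is 422, meeting the 400 threshold. So (c) is unavailable.
Exception (d) fails — assessed value is $81,000, not under $77,500.
Exception (e) fails — Mira is not a registered non-profit.
Every exception is unavailable, so the rule governs.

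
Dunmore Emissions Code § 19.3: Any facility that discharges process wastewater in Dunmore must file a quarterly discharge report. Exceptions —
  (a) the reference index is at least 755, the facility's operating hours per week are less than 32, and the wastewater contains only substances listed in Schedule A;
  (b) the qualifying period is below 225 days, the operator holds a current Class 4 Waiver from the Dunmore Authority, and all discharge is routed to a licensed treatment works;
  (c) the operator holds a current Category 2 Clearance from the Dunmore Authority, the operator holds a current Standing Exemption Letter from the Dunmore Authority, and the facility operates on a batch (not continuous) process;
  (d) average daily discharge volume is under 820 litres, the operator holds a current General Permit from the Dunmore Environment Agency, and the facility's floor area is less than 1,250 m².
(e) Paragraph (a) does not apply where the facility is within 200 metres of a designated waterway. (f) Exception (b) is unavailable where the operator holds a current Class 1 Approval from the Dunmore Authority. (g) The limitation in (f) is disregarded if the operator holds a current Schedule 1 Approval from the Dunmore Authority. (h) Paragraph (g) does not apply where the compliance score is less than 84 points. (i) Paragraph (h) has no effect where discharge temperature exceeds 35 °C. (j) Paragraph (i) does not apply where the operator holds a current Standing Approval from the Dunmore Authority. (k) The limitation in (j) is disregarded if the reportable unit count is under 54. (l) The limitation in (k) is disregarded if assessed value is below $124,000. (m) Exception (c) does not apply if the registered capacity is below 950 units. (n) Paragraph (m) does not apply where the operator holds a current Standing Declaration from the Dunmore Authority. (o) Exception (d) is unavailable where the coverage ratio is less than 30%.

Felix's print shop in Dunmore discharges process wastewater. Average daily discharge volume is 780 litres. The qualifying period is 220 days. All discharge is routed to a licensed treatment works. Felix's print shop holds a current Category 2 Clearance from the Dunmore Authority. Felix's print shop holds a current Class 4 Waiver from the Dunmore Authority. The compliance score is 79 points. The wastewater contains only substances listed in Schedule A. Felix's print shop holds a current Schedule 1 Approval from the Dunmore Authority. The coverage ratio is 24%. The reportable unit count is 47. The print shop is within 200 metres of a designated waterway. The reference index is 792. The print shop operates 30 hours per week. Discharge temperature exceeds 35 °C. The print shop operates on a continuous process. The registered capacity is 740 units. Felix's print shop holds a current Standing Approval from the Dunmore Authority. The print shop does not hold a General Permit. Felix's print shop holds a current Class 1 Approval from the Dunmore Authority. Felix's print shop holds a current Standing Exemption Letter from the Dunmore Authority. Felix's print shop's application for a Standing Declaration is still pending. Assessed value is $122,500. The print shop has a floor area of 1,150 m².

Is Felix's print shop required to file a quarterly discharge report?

Yes — Felix's print shop must file a quarterly discharge report.

Exception (a): the reference index is 792, meeting the 755 threshold; the facility's operating hours per week are 30, less than the 32 limit; the wastewater is Schedule-A-only — every condition holds. But: (e) operates against (a): the print shop is within 200 m of a designated waterway. (a) is therefore removed.
All of (b)'s requirements are met (the qualifying period is 220 days, below the 225 days limit; a current Class 4 Waiver is held; discharge is routed to a licensed treatment works). Turning to paragraphs (f)–(l): (f) operates against (b): a current Class 1 Approval is held. (g) applies (a current Schedule 1 Approval is held), but is itself disapplied by (h): (h) operates against (g): the compliance score is 79 points, less than the 84 points limit. (i) would limit (h) — discharge temperature exceeds 35 °C — but (j) sets (i) aside: (j) is triggered — a current Standing Approval is held. (k) applies (the reportable unit count is 47, under the 54 limit), but is displaced by (l): (l) operates — assessed value is $122,500, below the $124,000 limit. Exception (b) does not apply.
Exception (c) fails — the facility operates on a continuous process.
Exception (d) fails — no General Permit is held.
No exception displaces § 19.3.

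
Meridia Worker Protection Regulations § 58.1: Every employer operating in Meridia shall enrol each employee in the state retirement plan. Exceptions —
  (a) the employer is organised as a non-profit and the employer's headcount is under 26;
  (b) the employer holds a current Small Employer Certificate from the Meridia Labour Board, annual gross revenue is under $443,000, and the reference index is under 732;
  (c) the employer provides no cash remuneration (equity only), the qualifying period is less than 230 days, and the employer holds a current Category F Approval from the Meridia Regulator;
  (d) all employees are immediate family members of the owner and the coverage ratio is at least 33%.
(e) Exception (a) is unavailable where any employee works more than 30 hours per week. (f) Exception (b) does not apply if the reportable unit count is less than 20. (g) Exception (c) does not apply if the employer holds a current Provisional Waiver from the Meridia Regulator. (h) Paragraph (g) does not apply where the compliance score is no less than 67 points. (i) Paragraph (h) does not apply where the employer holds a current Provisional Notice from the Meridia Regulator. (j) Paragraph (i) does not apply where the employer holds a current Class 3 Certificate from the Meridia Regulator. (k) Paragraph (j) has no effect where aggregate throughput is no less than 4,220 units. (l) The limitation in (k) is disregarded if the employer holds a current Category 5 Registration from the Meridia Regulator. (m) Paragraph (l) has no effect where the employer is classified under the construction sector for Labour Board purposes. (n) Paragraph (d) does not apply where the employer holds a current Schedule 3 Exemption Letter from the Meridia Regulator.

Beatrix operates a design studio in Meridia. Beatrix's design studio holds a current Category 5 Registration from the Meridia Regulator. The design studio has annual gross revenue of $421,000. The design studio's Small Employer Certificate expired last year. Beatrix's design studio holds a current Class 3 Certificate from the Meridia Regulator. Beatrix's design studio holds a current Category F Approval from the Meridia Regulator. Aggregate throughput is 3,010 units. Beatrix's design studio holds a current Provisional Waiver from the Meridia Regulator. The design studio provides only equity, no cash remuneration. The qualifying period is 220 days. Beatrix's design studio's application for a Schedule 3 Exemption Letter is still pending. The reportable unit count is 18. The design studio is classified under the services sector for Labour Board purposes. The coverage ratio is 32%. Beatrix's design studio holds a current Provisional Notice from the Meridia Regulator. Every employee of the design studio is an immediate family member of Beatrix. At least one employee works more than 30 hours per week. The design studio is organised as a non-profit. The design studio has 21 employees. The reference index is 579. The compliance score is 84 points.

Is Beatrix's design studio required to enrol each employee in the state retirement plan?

Exception (a) is satisfied on its face — the employer is a non-profit; the employer's headcount is 21, under the 26 limit. Turning to paragraph (e): (e) applies — at least one employee exceeds 30 hours/week. Exception (a) does not apply.
Exception (b) fails — the Small Employer Certificate has expired.
All of (c)'s requirements are met (remuneration is equity-only; the qualifying period is 220 days, less than the 230 days limit; a current Category F Approval is held). Considering the limiting provisions: (g) is triggered (a current Provisional Waiver is held), but is itself disapplied by (h): (h) operates against (g): the compliance score is 84 points, meeting the 67 points threshold. (i) is triggered (a current Provisional Notice is held), but is itself disapplied by (j): (j) operates against (i): a current Class 3 Certificate is held. (k), which would lift (j), does not operate here — aggregate throughput is 3,010 units, short of 4,220 units. Exception (c) stands.
Exception (d) does not apply: the coverage ratio is 32%, short of 33%.

No — exception (c) applies; Beatrix's design studio is not required to enrol each employee in the state retirement plan.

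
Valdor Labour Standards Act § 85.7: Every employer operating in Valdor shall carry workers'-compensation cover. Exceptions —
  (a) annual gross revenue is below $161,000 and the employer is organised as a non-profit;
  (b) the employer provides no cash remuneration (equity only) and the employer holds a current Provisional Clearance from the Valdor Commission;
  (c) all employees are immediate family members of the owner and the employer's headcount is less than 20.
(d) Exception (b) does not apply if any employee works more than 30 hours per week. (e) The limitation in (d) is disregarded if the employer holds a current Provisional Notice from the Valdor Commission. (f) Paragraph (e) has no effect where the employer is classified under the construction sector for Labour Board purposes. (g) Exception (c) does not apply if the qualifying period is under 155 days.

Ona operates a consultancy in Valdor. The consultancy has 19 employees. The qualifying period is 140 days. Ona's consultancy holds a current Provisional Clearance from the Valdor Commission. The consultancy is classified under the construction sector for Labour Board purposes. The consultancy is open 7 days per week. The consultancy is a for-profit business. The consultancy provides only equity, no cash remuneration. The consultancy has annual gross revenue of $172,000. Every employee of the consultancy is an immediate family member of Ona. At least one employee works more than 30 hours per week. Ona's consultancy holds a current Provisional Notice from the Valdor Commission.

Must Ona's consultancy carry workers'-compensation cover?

Exception (a) requires that annual gross revenue is below $161,000; but annual gross revenue is $172,000, not below $161,000, so (a) is unavailable.
Exception (b): remuneration is equity-only; a current Provisional Clearance is held — every condition holds. But: (d) operates against (b): at least one employee exceeds 30 hours/week. (e) would limit (d) — a current Provisional Notice is held — but (f) sets (e) aside: (f) operates against (e): the consultancy is classified under the construction sector. So (b) is unavailable.
All of (c)'s requirements are met (every employee is an immediate family member; the employer's headcount is 19, less than the 20 limit). But applying paragraph (g): (g) applies — the qualifying period is 140 days, under the 155 days limit. Exception (c) does not apply.
Every exception is unavailable, so the rule governs.

Yes — Ona's consultancy must carry workers'-compensation cover.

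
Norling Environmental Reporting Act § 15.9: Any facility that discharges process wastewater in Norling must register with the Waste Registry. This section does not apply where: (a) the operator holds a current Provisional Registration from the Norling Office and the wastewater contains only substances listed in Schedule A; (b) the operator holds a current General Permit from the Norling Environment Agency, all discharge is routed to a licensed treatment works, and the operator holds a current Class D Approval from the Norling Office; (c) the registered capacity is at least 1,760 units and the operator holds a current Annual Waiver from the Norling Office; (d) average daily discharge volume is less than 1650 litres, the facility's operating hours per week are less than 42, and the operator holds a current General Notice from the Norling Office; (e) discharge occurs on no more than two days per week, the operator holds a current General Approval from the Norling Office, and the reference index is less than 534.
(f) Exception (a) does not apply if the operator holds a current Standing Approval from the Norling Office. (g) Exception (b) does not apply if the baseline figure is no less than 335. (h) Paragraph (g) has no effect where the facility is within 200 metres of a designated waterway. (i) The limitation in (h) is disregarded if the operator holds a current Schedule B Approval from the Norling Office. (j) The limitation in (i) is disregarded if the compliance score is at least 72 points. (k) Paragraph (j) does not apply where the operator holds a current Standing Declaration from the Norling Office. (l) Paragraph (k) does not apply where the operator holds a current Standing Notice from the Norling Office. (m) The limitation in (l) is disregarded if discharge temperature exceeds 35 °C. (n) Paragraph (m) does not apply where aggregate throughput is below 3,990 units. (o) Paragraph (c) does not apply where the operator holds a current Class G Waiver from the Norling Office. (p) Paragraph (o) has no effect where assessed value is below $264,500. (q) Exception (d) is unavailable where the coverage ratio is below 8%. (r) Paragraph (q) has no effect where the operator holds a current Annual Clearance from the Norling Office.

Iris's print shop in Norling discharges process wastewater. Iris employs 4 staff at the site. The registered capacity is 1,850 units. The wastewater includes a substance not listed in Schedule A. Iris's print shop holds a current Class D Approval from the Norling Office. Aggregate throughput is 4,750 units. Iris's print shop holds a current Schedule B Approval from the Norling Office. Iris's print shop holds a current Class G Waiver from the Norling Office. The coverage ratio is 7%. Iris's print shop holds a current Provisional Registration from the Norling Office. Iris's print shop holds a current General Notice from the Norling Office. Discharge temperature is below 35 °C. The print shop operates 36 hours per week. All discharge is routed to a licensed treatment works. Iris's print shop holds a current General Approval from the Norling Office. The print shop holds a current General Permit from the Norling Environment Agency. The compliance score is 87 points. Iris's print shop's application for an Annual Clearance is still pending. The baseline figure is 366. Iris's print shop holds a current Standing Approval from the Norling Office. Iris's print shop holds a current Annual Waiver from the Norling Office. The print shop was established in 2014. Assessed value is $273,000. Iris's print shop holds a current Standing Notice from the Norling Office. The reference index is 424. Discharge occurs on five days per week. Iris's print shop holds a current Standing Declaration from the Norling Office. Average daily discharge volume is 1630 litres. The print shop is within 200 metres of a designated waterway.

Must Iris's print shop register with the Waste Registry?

Exception (a) fails — the wastewater includes a non-Schedule-A substance.
Exception (b) is satisfied on its face — a current General Permit is held; discharge is routed to a licensed treatment works; a current Class D Approval is held. Applying paragraphs (g)–(n): (g) is triggered (the baseline figure is 366, meeting the 335 threshold), but is overridden by (h): (h) operates against (g): the print shop is within 200 m of a designated waterway. (i) would limit (h) — a current Schedule B Approval is held — but (j) sets (i) aside: (j) operates against (i): the compliance score is 87 points, meeting the 72 points threshold. (k) is engaged (a current Standing Declaration is held), but is overridden by (l): (l) operates against (k): a current Standing Notice is held. (m) is not triggered (discharge temperature is below 35 °C), so (l) stands. Exception (b) stands.
All of (c)'s requirements are met (the registered capacity is 1,850 units, meeting the 1,760 units threshold; a current Annual Waiver is held). Turning to paragraphs (o)–(p): (o) operates against (c): a current Class G Waiver is held. (p) does not operate here (assessed value is $273,000, not below $264,500), so (o) stands. So (c) is unavailable.
Exception (d): average daily discharge volume is 1630 litres, less than the 1650 litres limit; the facility's operating hours per week are 36, less than the 42 limit; a current General Notice is held — every condition holds. But applying paragraphs (q)–(r): (q) operates against (d): the coverage ratio is 7%, below the 8% limit. (r), which would lift (q), is inapplicable — there is no Annual Clearance in force. (d) is therefore removed.
Exception (e) requires that discharge occurs on no more than two days per week; but discharge occurs on five days per week, so (e) is unavailable.

No — exception (b) applies; Iris's print shop is not required to register with the Waste Registry.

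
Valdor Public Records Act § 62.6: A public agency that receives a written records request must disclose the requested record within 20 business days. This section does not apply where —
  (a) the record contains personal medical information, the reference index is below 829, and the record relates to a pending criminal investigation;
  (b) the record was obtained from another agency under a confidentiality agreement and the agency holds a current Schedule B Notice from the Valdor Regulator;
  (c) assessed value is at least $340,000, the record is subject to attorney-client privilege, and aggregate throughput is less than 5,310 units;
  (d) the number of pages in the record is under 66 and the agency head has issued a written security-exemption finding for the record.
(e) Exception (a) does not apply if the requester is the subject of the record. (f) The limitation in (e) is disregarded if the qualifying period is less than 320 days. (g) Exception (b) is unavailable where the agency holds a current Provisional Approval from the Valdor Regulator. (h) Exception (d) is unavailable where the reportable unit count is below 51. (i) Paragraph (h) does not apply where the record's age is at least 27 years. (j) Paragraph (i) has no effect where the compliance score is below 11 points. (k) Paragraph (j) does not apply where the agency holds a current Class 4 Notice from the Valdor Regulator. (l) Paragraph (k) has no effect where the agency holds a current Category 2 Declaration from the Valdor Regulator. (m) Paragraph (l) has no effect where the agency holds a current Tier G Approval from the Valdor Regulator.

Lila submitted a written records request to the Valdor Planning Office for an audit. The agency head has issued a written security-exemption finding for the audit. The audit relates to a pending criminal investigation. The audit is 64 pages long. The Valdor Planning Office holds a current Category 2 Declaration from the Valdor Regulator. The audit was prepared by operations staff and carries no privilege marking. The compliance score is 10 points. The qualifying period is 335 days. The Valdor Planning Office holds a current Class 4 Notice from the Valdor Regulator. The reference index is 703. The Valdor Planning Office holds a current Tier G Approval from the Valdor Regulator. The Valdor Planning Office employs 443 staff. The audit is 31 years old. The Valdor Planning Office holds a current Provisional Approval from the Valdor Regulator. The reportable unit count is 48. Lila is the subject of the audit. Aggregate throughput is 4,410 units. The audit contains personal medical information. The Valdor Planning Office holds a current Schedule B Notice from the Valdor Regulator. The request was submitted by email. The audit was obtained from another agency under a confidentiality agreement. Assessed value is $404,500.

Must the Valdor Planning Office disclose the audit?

Exception (a) is satisfied on its face — the audit contains personal medical information; the reference index is 703, below the 829 limit; the audit relates to a pending investigation. Turning to paragraphs (e)–(f): (e) operates against (a): Lila is the subject of the audit. (f) is not triggered (the qualifying period is 335 days, not less than 320 days), so (e) stands. (a) is therefore removed.
Exception (b): the audit was obtained under a confidentiality agreement; a current Schedule B Notice is held — every condition holds. But applying paragraph (g): (g) is engaged — a current Provisional Approval is held. Exception (b) does not apply.
Exception (c) fails — the audit carries no privilege marking.
Exception (d)'s conditions are all satisfied: the number of pages in the record is 64, under the 66 limit; a written security-exemption finding has been issued. Considering the limiting provisions: (h) is engaged (the reportable unit count is 48, below the 51 limit), but yields to (i): (i) operates against (h): the record's age is 31 years, meeting the 27 years threshold. (j) would limit (i) — the compliance score is 10 points, below the 11 points limit — but (k) sets (j) aside: (k) operates against (j): a current Class 4 Notice is held. (l) would limit (k) — a current Category 2 Declaration is held — but (m) sets (l) aside: (m) is triggered — a current Tier G Approval is held. So (d) applies.

No — exception (d) applies; the Valdor Planning Office is not required to disclose the audit.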